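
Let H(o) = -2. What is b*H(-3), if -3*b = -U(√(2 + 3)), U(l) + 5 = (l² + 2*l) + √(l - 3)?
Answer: -4*√5/3 - 2*I*√(3 - √5)/3 ≈ -2.9814 - 0.58269*I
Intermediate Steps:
U(l) = -5 + l² + √(-3 + l) + 2*l (U(l) = -5 + ((l² + 2*l) + √(l - 3)) = -5 + ((l² + 2*l) + √(-3 + l)) = -5 + (l² + √(-3 + l) + 2*l) = -5 + l² + √(-3 + l) + 2*l)
b = √(-3 + √5)/3 + 2*√5/3 (b = -(-1)*(-5 + (√(2 + 3))² + √(-3 + √(2 + 3)) + 2*√(2 + 3))/3 = -(-1)*(-5 + (√5)² + √(-3 + √5) + 2*√5)/3 = -(-1)*(-5 + 5 + √(-3 + √5) + 2*√5)/3 = -(-1)*(√(-3 + √5) + 2*√5)/3 = -(-√(-3 + √5) - 2*√5)/3 = √(-3 + √5)/3 + 2*√5/3 ≈ 1.4907 + 0.29134*I)
b*H(-3) = (√(-3 + √5)/3 + 2*√5/3)*(-2) = -4*√5/3 - 2*√(-3 + √5)/3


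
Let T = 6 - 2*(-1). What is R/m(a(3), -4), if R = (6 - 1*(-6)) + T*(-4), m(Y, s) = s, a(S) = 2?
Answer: 5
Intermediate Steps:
T = 8 (T = 6 + 2 = 8)
R = -20 (R = (6 - 1*(-6)) + 8*(-4) = (6 + 6) - 32 = 12 - 32 = -20)
R/m(a(3), -4) = -20/(-4) = -20*(-¼) = 5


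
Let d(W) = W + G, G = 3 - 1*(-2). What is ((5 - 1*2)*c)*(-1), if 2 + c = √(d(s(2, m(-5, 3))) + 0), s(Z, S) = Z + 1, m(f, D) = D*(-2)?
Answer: 6 - 6*√2 ≈ -2.4853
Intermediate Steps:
m(f, D) = -2*D
G = 5 (G = 3 + 2 = 5)
s(Z, S) = 1 + Z
d(W) = 5 + W (d(W) = W + 5 = 5 + W)
c = -2 + 2*√2 (c = -2 + √((5 + (1 + 2)) + 0) = -2 + √((5 + 3) + 0) = -2 + √(8 + 0) = -2 + √8 = -2 + 2*√2 ≈ 0.82843)
((5 - 1*2)*c)*(-1) = ((5 - 1*2)*(-2 + 2*√2))*(-1) = ((5 - 2)*(-2 + 2*√2))*(-1) = (3*(-2 + 2*√2))*(-1) = (-6 + 6*√2)*(-1) = 6 - 6*√2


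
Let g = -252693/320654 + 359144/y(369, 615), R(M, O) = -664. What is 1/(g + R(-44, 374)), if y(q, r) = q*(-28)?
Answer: -828249282/579400469311 ≈ -0.0014295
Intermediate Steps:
y(q, r) = -28*q
g = -29442946063/828249282 (g = -252693/320654 + 359144/((-28*369)) = -252693*1/320654 + 359144/(-10332) = -252693/320654 + 359144*(-1/10332) = -252693/320654 - 89786/2583 = -29442946063/828249282 ≈ -35.548)
1/(g + R(-44, 374)) = 1/(-29442946063/828249282 - 664) = 1/(-579400469311/828249282) = -828249282/579400469311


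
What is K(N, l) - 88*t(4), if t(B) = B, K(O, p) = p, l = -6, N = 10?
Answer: -358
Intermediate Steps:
K(N, l) - 88*t(4) = -6 - 88*4 = -6 - 352 = -358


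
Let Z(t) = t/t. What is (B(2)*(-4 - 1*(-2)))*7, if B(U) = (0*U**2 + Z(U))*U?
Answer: -28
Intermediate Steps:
Z(t) = 1
B(U) = U (B(U) = (0*U**2 + 1)*U = (0 + 1)*U = 1*U = U)
(B(2)*(-4 - 1*(-2)))*7 = (2*(-4 - 1*(-2)))*7 = (2*(-4 + 2))*7 = (2*(-2))*7 = -4*7 = -28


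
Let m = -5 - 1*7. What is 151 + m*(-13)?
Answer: 307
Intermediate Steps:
m = -12 (m = -5 - 7 = -12)
151 + m*(-13) = 151 - 12*(-13) = 151 + 156 = 307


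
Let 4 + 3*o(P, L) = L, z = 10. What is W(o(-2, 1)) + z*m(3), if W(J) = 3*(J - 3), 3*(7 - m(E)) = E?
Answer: 48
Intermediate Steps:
o(P, L) = -4/3 + L/3
m(E) = 7 - E/3
W(J) = -9 + 3*J (W(J) = 3*(-3 + J) = -9 + 3*J)
W(o(-2, 1)) + z*m(3) = (-9 + 3*(-4/3 + (⅓)*1)) + 10*(7 - ⅓*3) = (-9 + 3*(-4/3 + ⅓)) + 10*(7 - 1) = (-9 + 3*(-1)) + 10*6 = (-9 - 3) + 60 = -12 + 60 = 48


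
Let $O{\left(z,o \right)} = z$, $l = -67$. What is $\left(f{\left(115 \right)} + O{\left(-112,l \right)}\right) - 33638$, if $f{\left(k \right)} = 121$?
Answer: $-33629$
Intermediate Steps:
$\left(f{\left(115 \right)} + O{\left(-112,l \right)}\right) - 33638 = \left(121 - 112\right) - 33638 = 9 - 33638 = -33629$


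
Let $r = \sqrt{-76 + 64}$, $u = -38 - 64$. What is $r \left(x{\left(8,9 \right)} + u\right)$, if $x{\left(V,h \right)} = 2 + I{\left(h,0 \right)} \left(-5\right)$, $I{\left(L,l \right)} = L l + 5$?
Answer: $- 250 i \sqrt{3} \approx - 433.01 i$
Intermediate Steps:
$I{\left(L,l \right)} = 5 + L l$
$x{\left(V,h \right)} = -23$ ($x{\left(V,h \right)} = 2 + \left(5 + h 0\right) \left(-5\right) = 2 + \left(5 + 0\right) \left(-5\right) = 2 + 5 \left(-5\right) = 2 - 25 = -23$)
$u = -102$
$r = 2 i \sqrt{3}$ ($r = \sqrt{-12} = 2 i \sqrt{3} \approx 3.4641 i$)
$r \left(x{\left(8,9 \right)} + u\right) = 2 i \sqrt{3} \left(-23 - 102\right) = 2 i \sqrt{3} \left(-125\right) = - 250 i \sqrt{3}$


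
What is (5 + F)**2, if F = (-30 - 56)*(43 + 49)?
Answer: 62520649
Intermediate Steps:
F = -7912 (F = -86*92 = -7912)
(5 + F)**2 = (5 - 7912)**2 = (-7907)**2 = 62520649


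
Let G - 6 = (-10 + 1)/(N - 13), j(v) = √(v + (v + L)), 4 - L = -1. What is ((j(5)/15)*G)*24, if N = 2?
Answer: 120*√15/11 ≈ 42.251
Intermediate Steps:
L = 5 (L = 4 - 1*(-1) = 4 + 1 = 5)
j(v) = √(5 + 2*v) (j(v) = √(v + (v + 5)) = √(v + (5 + v)) = √(5 + 2*v))
G = 75/11 (G = 6 + (-10 + 1)/(2 - 13) = 6 - 9/(-11) = 6 - 9*(-1/11) = 6 + 9/11 = 75/11 ≈ 6.8182)
((j(5)/15)*G)*24 = ((√(5 + 2*5)/15)*(75/11))*24 = ((√(5 + 10)*(1/15))*(75/11))*24 = ((√15*(1/15))*(75/11))*24 = ((√15/15)*(75/11))*24 = (5*√15/11)*24 = 120*√15/11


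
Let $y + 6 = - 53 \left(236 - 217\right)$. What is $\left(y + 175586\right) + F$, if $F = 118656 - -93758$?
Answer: $386987$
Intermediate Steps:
$F = 212414$ ($F = 118656 + 93758 = 212414$)
$y = -1013$ ($y = -6 - 53 \left(236 - 217\right) = -6 - 1007 = -1013$)
$\left(y + 175586\right) + F = \left(-1013 + 175586\right) + 212414 = 174573 + 212414 = 386987$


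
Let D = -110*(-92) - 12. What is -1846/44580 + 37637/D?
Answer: 414799523/112653660 ≈ 3.6821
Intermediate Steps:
D = 10108 (D = 10120 - 12 = 10108)
-1846/44580 + 37637/D = -1846/44580 + 37637/10108 = -1846*1/44580 + 37637*(1/10108) = -923/22290 + 37637/10108 = 414799523/112653660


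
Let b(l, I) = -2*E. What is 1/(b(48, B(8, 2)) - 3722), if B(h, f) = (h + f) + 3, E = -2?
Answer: -1/3718 ≈ -0.00026896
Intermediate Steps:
B(h, f) = 3 + f + h (B(h, f) = (f + h) + 3 = 3 + f + h)
b(l, I) = 4 (b(l, I) = -2*(-2) = 4)
1/(b(48, B(8, 2)) - 3722) = 1/(4 - 3722) = 1/(-3718) = -1/3718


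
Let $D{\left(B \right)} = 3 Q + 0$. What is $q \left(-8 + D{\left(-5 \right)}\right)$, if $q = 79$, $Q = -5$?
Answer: $-1817$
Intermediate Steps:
$D{\left(B \right)} = -15$ ($D{\left(B \right)} = 3 \left(-5\right) + 0 = -15 + 0 = -15$)
$q \left(-8 + D{\left(-5 \right)}\right) = 79 \left(-8 - 15\right) = 79 \left(-23\right) = -1817$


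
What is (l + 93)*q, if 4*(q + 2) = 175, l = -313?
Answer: -9185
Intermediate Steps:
q = 167/4 (q = -2 + (¼)*175 = -2 + 175/4 = 167/4 ≈ 41.750)
(l + 93)*q = (-313 + 93)*(167/4) = -220*167/4 = -9185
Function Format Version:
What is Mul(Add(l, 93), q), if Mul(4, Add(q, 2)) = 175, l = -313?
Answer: -9185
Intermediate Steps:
q = Rational(167, 4) (q = Add(-2, Mul(Rational(1, 4), 175)) = Add(-2, Rational(175, 4)) = Rational(167, 4) ≈ 41.750)
Mul(Add(l, 93), q) = Mul(Add(-313, 93), Rational(167, 4)) = Mul(-220, Rational(167, 4)) = -9185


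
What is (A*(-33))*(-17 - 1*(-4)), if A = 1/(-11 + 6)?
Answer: -429/5 ≈ -85.800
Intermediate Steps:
A = -⅕ (A = 1/(-5) = -⅕ ≈ -0.20000)
(A*(-33))*(-17 - 1*(-4)) = (-⅕*(-33))*(-17 - 1*(-4)) = 33*(-17 + 4)/5 = (33/5)*(-13) = -429/5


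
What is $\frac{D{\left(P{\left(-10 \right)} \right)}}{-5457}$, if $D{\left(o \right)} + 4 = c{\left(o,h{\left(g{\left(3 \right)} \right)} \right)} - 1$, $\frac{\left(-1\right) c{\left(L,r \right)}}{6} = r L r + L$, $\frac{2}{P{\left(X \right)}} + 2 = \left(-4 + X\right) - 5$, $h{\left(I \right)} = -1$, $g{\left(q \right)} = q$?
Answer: $\frac{9}{12733} \approx 0.00070682$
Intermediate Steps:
$P{\left(X \right)} = \frac{2}{-11 + X}$ ($P{\left(X \right)} = \frac{2}{-2 + \left(\left(-4 + X\right) - 5\right)} = \frac{2}{-2 + \left(-9 + X\right)} = \frac{2}{-11 + X}$)
$c{\left(L,r \right)} = - 6 L - 6 L r^{2}$ ($c{\left(L,r \right)} = - 6 \left(r L r + L\right) = - 6 \left(L r r + L\right) = - 6 \left(L r^{2} + L\right) = - 6 \left(L + L r^{2}\right) = - 6 L - 6 L r^{2}$)
$D{\left(o \right)} = -5 - 12 o$ ($D{\left(o \right)} = -4 - \left(1 + 6 o \left(1 + \left(-1\right)^{2}\right)\right) = -4 - \left(1 + 6 o \left(1 + 1\right)\right) = -4 - \left(1 + 6 o 2\right) = -4 - \left(1 + 12 o\right) = -5 - 12 o$)
$\frac{D{\left(P{\left(-10 \right)} \right)}}{-5457} = \frac{-5 - 12 \frac{2}{-11 - 10}}{-5457} = \left(-5 - 12 \frac{2}{-21}\right) \left(- \frac{1}{5457}\right) = \left(-5 - 12 \cdot 2 \left(- \frac{1}{21}\right)\right) \left(- \frac{1}{5457}\right) = \left(-5 - - \frac{8}{7}\right) \left(- \frac{1}{5457}\right) = \left(-5 + \frac{8}{7}\right) \left(- \frac{1}{5457}\right) = \left(- \frac{27}{7}\right) \left(- \frac{1}{5457}\right) = \frac{9}{12733}$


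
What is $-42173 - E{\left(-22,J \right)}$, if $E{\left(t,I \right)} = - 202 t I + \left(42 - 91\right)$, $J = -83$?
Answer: $326728$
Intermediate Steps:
$E{\left(t,I \right)} = -49 - 202 I t$ ($E{\left(t,I \right)} = - 202 I t - 49 = -49 - 202 I t$)
$-42173 - E{\left(-22,J \right)} = -42173 - \left(-49 - \left(-16766\right) \left(-22\right)\right) = -42173 - \left(-49 - 368852\right) = -42173 - -368901 = -42173 + 368901 = 326728$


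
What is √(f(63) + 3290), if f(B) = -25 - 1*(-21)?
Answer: √3286 ≈ 57.324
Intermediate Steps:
f(B) = -4 (f(B) = -25 + 21 = -4)
√(f(63) + 3290) = √(-4 + 3290) = √3286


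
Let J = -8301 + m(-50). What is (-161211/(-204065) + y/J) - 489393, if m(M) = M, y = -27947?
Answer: -833990472955679/1704146815 ≈ -4.8939e+5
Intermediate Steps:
J = -8351 (J = -8301 - 50 = -8351)
(-161211/(-204065) + y/J) - 489393 = (-161211/(-204065) - 27947/(-8351)) - 489393 = (-161211*(-1/204065) - 27947*(-1/8351)) - 489393 = (161211/204065 + 27947/8351) - 489393 = 7049277616/1704146815 - 489393 = -833990472955679/1704146815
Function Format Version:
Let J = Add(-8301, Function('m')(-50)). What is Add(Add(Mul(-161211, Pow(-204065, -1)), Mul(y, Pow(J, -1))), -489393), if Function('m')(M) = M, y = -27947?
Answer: Rational(-833990472955679, 1704146815) ≈ -4.8939e+5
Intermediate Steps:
J = -8351 (J = Add(-8301, -50) = -8351)
Add(Add(Mul(-161211, Pow(-204065, -1)), Mul(y, Pow(J, -1))), -489393) = Add(Add(Mul(-161211, Pow(-204065, -1)), Mul(-27947, Pow(-8351, -1))), -489393) = Add(Add(Mul(-161211, Rational(-1, 204065)), Mul(-27947, Rational(-1, 8351))), -489393) = Add(Add(Rational(161211, 204065), Rational(27947, 8351)), -489393) = Add(Rational(7049277616, 1704146815), -489393) = Rational(-833990472955679, 1704146815)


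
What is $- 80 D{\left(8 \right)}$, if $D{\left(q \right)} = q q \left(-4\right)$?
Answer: $20480$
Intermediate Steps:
$D{\left(q \right)} = - 4 q^{2}$ ($D{\left(q \right)} = q^{2} \left(-4\right) = - 4 q^{2}$)
$- 80 D{\left(8 \right)} = - 80 \left(- 4 \cdot 8^{2}\right) = - 80 \left(\left(-4\right) 64\right) = \left(-80\right) \left(-256\right) = 20480$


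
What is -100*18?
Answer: -1800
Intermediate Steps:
-100*18 = -1800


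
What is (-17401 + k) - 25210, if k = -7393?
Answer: -50004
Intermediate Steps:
(-17401 + k) - 25210 = (-17401 - 7393) - 25210 = -24794 - 25210 = -50004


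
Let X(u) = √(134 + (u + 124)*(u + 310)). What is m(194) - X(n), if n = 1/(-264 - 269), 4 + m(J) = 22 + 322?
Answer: 340 - √10958217765/533 ≈ 143.60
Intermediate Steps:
m(J) = 340 (m(J) = -4 + (22 + 322) = -4 + 344 = 340)
n = -1/533 (n = 1/(-533) = -1/533 ≈ -0.0018762)
X(u) = √(134 + (124 + u)*(310 + u))
m(194) - X(n) = 340 - √(38574 + (-1/533)² + 434*(-1/533)) = 340 - √(38574 + 1/284089 - 434/533) = 340 - √(10958217765/284089) = 340 - √10958217765/533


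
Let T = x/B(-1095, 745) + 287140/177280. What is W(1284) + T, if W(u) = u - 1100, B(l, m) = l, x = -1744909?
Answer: 17268513011/9706080 ≈ 1779.1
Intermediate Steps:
W(u) = -1100 + u
T = 15482594291/9706080 (T = -1744909/(-1095) + 287140/177280 = -1744909*(-1/1095) + 287140*(1/177280) = 1744909/1095 + 14357/8864 = 15482594291/9706080 ≈ 1595.1)
W(1284) + T = (-1100 + 1284) + 15482594291/9706080 = 184 + 15482594291/9706080 = 17268513011/9706080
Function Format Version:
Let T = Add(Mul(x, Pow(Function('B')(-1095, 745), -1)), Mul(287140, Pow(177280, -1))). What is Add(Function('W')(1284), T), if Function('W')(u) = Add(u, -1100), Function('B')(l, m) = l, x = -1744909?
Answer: Rational(17268513011, 9706080) ≈ 1779.1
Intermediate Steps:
Function('W')(u) = Add(-1100, u)
T = Rational(15482594291, 9706080) (T = Add(Mul(-1744909, Pow(-1095, -1)), Mul(287140, Pow(177280, -1))) = Add(Mul(-1744909, Rational(-1, 1095)), Mul(287140, Rational(1, 177280))) = Add(Rational(1744909, 1095), Rational(14357, 8864)) = Rational(15482594291, 9706080) ≈ 1595.1)
Add(Function('W')(1284), T) = Add(Add(-1100, 1284), Rational(15482594291, 9706080)) = Add(184, Rational(15482594291, 9706080)) = Rational(17268513011, 9706080)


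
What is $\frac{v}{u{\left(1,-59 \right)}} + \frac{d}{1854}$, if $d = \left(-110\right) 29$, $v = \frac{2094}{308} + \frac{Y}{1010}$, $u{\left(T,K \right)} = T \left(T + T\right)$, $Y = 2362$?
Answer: $\frac{410648243}{144185580} \approx 2.8481$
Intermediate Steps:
$u{\left(T,K \right)} = 2 T^{2}$ ($u{\left(T,K \right)} = T 2 T = 2 T^{2}$)
$v = \frac{710609}{77770}$ ($v = \frac{2094}{308} + \frac{2362}{1010} = 2094 \cdot \frac{1}{308} + 2362 \cdot \frac{1}{1010} = \frac{1047}{154} + \frac{1181}{505} = \frac{710609}{77770} \approx 9.1373$)
$d = -3190$
$\frac{v}{u{\left(1,-59 \right)}} + \frac{d}{1854} = \frac{710609}{77770 \cdot 2 \cdot 1^{2}} - \frac{3190}{1854} = \frac{710609}{77770 \cdot 2 \cdot 1} - \frac{1595}{927} = \frac{710609}{77770 \cdot 2} - \frac{1595}{927} = \frac{710609}{77770} \cdot \frac{1}{2} - \frac{1595}{927} = \frac{710609}{155540} - \frac{1595}{927} = \frac{410648243}{144185580}$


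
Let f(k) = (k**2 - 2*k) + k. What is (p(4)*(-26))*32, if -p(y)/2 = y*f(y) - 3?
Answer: 74880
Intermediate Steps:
f(k) = k**2 - k
p(y) = 6 - 2*y**2*(-1 + y) (p(y) = -2*(y*(y*(-1 + y)) - 3) = -2*(y**2*(-1 + y) - 3) = -2*(-3 + y**2*(-1 + y)) = 6 - 2*y**2*(-1 + y))
(p(4)*(-26))*32 = ((6 + 2*4**2*(1 - 1*4))*(-26))*32 = ((6 + 2*16*(1 - 4))*(-26))*32 = ((6 + 2*16*(-3))*(-26))*32 = ((6 - 96)*(-26))*32 = -90*(-26)*32 = 2340*32 = 74880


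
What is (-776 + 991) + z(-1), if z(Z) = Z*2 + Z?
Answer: 212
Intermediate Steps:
z(Z) = 3*Z (z(Z) = 2*Z + Z = 3*Z)
(-776 + 991) + z(-1) = (-776 + 991) + 3*(-1) = 215 - 3 = 212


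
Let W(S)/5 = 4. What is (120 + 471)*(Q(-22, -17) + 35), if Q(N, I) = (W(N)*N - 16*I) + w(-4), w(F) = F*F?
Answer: -69147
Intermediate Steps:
w(F) = F²
W(S) = 20 (W(S) = 5*4 = 20)
Q(N, I) = 16 - 16*I + 20*N (Q(N, I) = (20*N - 16*I) + (-4)² = (-16*I + 20*N) + 16 = 16 - 16*I + 20*N)
(120 + 471)*(Q(-22, -17) + 35) = (120 + 471)*((16 - 16*(-17) + 20*(-22)) + 35) = 591*((16 + 272 - 440) + 35) = 591*(-152 + 35) = 591*(-117) = -69147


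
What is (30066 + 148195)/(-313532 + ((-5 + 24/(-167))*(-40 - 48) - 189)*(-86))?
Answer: -29769587/56146338 ≈ -0.53021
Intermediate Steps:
(30066 + 148195)/(-313532 + ((-5 + 24/(-167))*(-40 - 48) - 189)*(-86)) = 178261/(-313532 + ((-5 + 24*(-1/167))*(-88) - 189)*(-86)) = 178261/(-313532 + ((-5 - 24/167)*(-88) - 189)*(-86)) = 178261/(-313532 + (-859/167*(-88) - 189)*(-86)) = 178261/(-313532 + (75592/167 - 189)*(-86)) = 178261/(-313532 + (44029/167)*(-86)) = 178261/(-313532 - 3786494/167) = 178261/(-56146338/167) = 178261*(-167/56146338) = -29769587/56146338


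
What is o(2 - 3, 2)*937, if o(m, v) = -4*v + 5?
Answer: -2811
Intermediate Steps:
o(m, v) = 5 - 4*v
o(2 - 3, 2)*937 = (5 - 4*2)*937 = (5 - 8)*937 = -3*937 = -2811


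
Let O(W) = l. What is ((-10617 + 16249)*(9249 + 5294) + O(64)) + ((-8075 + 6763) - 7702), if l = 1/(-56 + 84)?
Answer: 2293120537/28 ≈ 8.1897e+7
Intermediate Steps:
l = 1/28 ≈ 0.035714
O(W) = 1/28
((-10617 + 16249)*(9249 + 5294) + O(64)) + ((-8075 + 6763) - 7702) = ((-10617 + 16249)*(9249 + 5294) + 1/28) + ((-8075 + 6763) - 7702) = (5632*14543 + 1/28) + (-1312 - 7702) = (81906176 + 1/28) - 9014 = 2293372929/28 - 9014 = 2293120537/28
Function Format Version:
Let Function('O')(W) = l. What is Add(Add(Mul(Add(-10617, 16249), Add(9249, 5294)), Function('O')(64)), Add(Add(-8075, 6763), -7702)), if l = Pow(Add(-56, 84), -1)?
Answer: Rational(2293120537, 28) ≈ 8.1897e+7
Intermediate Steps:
l = Rational(1, 28) (l = Pow(28, -1) = Rational(1, 28) ≈ 0.035714)
Function('O')(W) = Rational(1, 28)
Add(Add(Mul(Add(-10617, 16249), Add(9249, 5294)), Function('O')(64)), Add(Add(-8075, 6763), -7702)) = Add(Add(Mul(Add(-10617, 16249), Add(9249, 5294)), Rational(1, 28)), Add(Add(-8075, 6763), -7702)) = Add(Add(Mul(5632, 14543), Rational(1, 28)), Add(-1312, -7702)) = Add(Add(81906176, Rational(1, 28)), -9014) = Add(Rational(2293372929, 28), -9014) = Rational(2293120537, 28)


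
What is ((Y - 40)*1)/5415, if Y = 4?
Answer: -12/1805 ≈ -0.0066482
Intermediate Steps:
((Y - 40)*1)/5415 = ((4 - 40)*1)/5415 = -36*1*(1/5415) = -36*1/5415 = -12/1805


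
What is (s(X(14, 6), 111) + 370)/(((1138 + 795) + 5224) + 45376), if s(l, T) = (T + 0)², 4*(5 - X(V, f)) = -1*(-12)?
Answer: 12691/52533 ≈ 0.24158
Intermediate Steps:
X(V, f) = 2 (X(V, f) = 5 - (-1)*(-12)/4 = 5 - ¼*12 = 5 - 3 = 2)
s(l, T) = T²
(s(X(14, 6), 111) + 370)/(((1138 + 795) + 5224) + 45376) = (111² + 370)/(((1138 + 795) + 5224) + 45376) = (12321 + 370)/((1933 + 5224) + 45376) = 12691/(7157 + 45376) = 12691/52533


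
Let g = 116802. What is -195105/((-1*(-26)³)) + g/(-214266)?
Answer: -562272819/48281272 ≈ -11.646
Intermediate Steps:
-195105/((-1*(-26)³)) + g/(-214266) = -195105/((-1*(-26)³)) + 116802/(-214266) = -195105/((-1*(-17576))) + 116802*(-1/214266) = -195105/17576 - 19467/35711 = -562272819/48281272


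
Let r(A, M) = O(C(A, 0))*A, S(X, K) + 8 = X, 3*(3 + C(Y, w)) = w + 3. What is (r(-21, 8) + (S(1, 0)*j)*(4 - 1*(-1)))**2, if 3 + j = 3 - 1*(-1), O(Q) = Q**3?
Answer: 17689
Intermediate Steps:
C(Y, w) = -2 + w/3 (C(Y, w) = -3 + (w + 3)/3 = -3 + (3 + w)/3 = -3 + (1 + w/3) = -2 + w/3)
S(X, K) = -8 + X
r(A, M) = -8*A (r(A, M) = (-2 + (1/3)*0)**3*A = (-2 + 0)**3*A = (-2)**3*A = -8*A)
j = 1 (j = -3 + (3 - 1*(-1)) = -3 + (3 + 1) = -3 + 4 = 1)
(r(-21, 8) + (S(1, 0)*j)*(4 - 1*(-1)))**2 = (-8*(-21) + ((-8 + 1)*1)*(4 - 1*(-1)))**2 = (168 + (-7*1)*(4 + 1))**2 = (168 - 7*5)**2 = (168 - 35)**2 = 133**2 = 17689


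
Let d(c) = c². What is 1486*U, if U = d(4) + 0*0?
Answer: 23776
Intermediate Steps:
U = 16 (U = 4² + 0*0 = 16 + 0 = 16)
1486*U = 1486*16 = 23776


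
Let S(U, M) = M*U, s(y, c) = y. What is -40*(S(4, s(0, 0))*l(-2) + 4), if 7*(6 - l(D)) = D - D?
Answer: -160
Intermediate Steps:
l(D) = 6 (l(D) = 6 - (D - D)/7 = 6 - 1/7*0 = 6 + 0 = 6)
-40*(S(4, s(0, 0))*l(-2) + 4) = -40*((0*4)*6 + 4) = -40*(0*6 + 4) = -40*(0 + 4) = -40*4 = -160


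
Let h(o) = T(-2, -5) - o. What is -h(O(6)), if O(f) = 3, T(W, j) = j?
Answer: 8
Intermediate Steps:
h(o) = -5 - o
-h(O(6)) = -(-5 - 1*3) = -(-5 - 3) = -1*(-8) = 8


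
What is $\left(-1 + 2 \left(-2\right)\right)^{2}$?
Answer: $25$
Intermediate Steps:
$\left(-1 + 2 \left(-2\right)\right)^{2} = \left(-1 - 4\right)^{2} = \left(-5\right)^{2} = 25$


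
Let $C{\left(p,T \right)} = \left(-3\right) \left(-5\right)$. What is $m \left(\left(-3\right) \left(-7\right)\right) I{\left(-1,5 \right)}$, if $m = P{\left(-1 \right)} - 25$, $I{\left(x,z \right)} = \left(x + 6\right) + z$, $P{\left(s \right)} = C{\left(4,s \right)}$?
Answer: $-2100$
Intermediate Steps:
$C{\left(p,T \right)} = 15$
$P{\left(s \right)} = 15$
$I{\left(x,z \right)} = 6 + x + z$ ($I{\left(x,z \right)} = \left(6 + x\right) + z = 6 + x + z$)
$m = -10$ ($m = 15 - 25 = -10$)
$m \left(\left(-3\right) \left(-7\right)\right) I{\left(-1,5 \right)} = - 10 \left(\left(-3\right) \left(-7\right)\right) \left(6 - 1 + 5\right) = \left(-10\right) 21 \cdot 10 = \left(-210\right) 10 = -2100$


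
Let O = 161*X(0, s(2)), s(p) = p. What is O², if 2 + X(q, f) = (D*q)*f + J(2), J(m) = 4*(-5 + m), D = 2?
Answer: 5080516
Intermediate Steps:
J(m) = -20 + 4*m
X(q, f) = -14 + 2*f*q (X(q, f) = -2 + ((2*q)*f + (-20 + 4*2)) = -2 + (2*f*q + (-20 + 8)) = -2 + (2*f*q - 12) = -2 + (-12 + 2*f*q) = -14 + 2*f*q)
O = -2254 (O = 161*(-14 + 2*2*0) = 161*(-14 + 0) = 161*(-14) = -2254)
O² = (-2254)² = 5080516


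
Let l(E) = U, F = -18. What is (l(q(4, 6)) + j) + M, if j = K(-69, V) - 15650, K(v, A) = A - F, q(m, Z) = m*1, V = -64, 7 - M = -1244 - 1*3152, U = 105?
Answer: -11188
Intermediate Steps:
M = 4403 (M = 7 - (-1244 - 1*3152) = 7 - (-1244 - 3152) = 7 - 1*(-4396) = 7 + 4396 = 4403)
q(m, Z) = m
K(v, A) = 18 + A (K(v, A) = A - 1*(-18) = A + 18 = 18 + A)
j = -15696 (j = (18 - 64) - 15650 = -46 - 15650 = -15696)
l(E) = 105
(l(q(4, 6)) + j) + M = (105 - 15696) + 4403 = -15591 + 4403 = -11188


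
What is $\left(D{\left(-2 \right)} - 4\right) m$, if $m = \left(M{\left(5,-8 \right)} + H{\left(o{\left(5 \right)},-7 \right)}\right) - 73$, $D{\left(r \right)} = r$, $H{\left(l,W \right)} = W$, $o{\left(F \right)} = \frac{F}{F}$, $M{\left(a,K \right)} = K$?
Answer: $528$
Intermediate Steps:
$o{\left(F \right)} = 1$
$m = -88$ ($m = \left(-8 - 7\right) - 73 = -15 - 73 = -88$)
$\left(D{\left(-2 \right)} - 4\right) m = \left(-2 - 4\right) \left(-88\right) = \left(-6\right) \left(-88\right) = 528$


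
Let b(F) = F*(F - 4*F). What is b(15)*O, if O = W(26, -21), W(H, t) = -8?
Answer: 5400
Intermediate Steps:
b(F) = -3*F² (b(F) = F*(-3*F) = -3*F²)
O = -8
b(15)*O = -3*15²*(-8) = -3*225*(-8) = -675*(-8) = 5400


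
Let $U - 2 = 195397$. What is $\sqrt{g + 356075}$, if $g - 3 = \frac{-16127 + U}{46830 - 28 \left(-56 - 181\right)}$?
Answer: $\frac{\sqrt{254474710079730}}{26733} \approx 596.73$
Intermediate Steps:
$U = 195399$ ($U = 2 + 195397 = 195399$)
$g = \frac{169835}{26733}$ ($g = 3 + \frac{-16127 + 195399}{46830 - 28 \left(-56 - 181\right)} = 3 + \frac{179272}{46830 - -6636} = 3 + \frac{179272}{46830 + 6636} = 3 + \frac{179272}{53466} = 3 + 179272 \cdot \frac{1}{53466} = 3 + \frac{89636}{26733} = \frac{169835}{26733} \approx 6.353$)
$\sqrt{g + 356075} = \sqrt{\frac{169835}{26733} + 356075} = \sqrt{\frac{9519122810}{26733}} = \frac{\sqrt{254474710079730}}{26733}$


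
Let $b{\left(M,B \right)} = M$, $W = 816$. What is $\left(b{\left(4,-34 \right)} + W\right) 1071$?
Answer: $878220$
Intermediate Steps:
$\left(b{\left(4,-34 \right)} + W\right) 1071 = \left(4 + 816\right) 1071 = 820 \cdot 1071 = 878220$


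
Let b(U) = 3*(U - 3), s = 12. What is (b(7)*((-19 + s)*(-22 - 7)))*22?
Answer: 53592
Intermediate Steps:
b(U) = -9 + 3*U (b(U) = 3*(-3 + U) = -9 + 3*U)
(b(7)*((-19 + s)*(-22 - 7)))*22 = ((-9 + 3*7)*((-19 + 12)*(-22 - 7)))*22 = ((-9 + 21)*(-7*(-29)))*22 = (12*203)*22 = 2436*22 = 53592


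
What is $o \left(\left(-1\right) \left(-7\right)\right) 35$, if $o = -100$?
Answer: $-24500$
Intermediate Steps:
$o \left(\left(-1\right) \left(-7\right)\right) 35 = - 100 \left(\left(-1\right) \left(-7\right)\right) 35 = \left(-100\right) 7 \cdot 35 = \left(-700\right) 35 = -24500$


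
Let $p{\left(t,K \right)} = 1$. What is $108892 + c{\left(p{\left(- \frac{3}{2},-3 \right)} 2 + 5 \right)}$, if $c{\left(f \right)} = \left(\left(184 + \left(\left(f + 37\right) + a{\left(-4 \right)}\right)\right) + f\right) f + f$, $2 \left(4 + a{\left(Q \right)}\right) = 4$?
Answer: $110530$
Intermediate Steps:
$a{\left(Q \right)} = -2$ ($a{\left(Q \right)} = -4 + \frac{1}{2} \cdot 4 = -4 + 2 = -2$)
$c{\left(f \right)} = f + f \left(219 + 2 f\right)$ ($c{\left(f \right)} = \left(\left(184 + \left(\left(f + 37\right) - 2\right)\right) + f\right) f + f = \left(\left(184 + \left(\left(37 + f\right) - 2\right)\right) + f\right) f + f = \left(\left(184 + \left(35 + f\right)\right) + f\right) f + f = \left(\left(219 + f\right) + f\right) f + f = \left(219 + 2 f\right) f + f = f \left(219 + 2 f\right) + f = f + f \left(219 + 2 f\right)$)
$108892 + c{\left(p{\left(- \frac{3}{2},-3 \right)} 2 + 5 \right)} = 108892 + 2 \left(1 \cdot 2 + 5\right) \left(110 + \left(1 \cdot 2 + 5\right)\right) = 108892 + 2 \left(2 + 5\right) \left(110 + \left(2 + 5\right)\right) = 108892 + 2 \cdot 7 \left(110 + 7\right) = 108892 + 2 \cdot 7 \cdot 117 = 108892 + 1638 = 110530$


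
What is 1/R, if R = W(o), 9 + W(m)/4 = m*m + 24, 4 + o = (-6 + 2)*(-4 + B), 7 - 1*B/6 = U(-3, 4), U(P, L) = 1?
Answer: 1/69756 ≈ 1.4336e-5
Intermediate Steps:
B = 36 (B = 42 - 6*1 = 42 - 6 = 36)
o = -132 (o = -4 + (-6 + 2)*(-4 + 36) = -4 - 4*32 = -4 - 128 = -132)
W(m) = 60 + 4*m² (W(m) = -36 + 4*(m*m + 24) = -36 + 4*(m² + 24) = -36 + 4*(24 + m²) = -36 + (96 + 4*m²) = 60 + 4*m²)
R = 69756 (R = 60 + 4*(-132)² = 60 + 4*17424 = 60 + 69696 = 69756)
1/R = 1/69756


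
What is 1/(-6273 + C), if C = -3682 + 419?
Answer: -1/9536 ≈ -0.00010487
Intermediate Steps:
C = -3263
1/(-6273 + C) = 1/(-6273 - 3263) = 1/(-9536) = -1/9536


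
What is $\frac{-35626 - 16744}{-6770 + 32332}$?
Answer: $- \frac{26185}{12781} \approx -2.0487$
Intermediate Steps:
$\frac{-35626 - 16744}{-6770 + 32332} = - \frac{52370}{25562} = \left(-52370\right) \frac{1}{25562} = - \frac{26185}{12781}$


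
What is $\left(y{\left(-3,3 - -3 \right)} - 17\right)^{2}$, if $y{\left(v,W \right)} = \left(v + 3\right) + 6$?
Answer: $121$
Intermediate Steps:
$y{\left(v,W \right)} = 9 + v$ ($y{\left(v,W \right)} = \left(3 + v\right) + 6 = 9 + v$)
$\left(y{\left(-3,3 - -3 \right)} - 17\right)^{2} = \left(\left(9 - 3\right) - 17\right)^{2} = \left(6 - 17\right)^{2} = \left(-11\right)^{2} = 121$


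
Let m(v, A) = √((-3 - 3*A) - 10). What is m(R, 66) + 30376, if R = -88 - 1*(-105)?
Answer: 30376 + I*√211 ≈ 30376.0 + 14.526*I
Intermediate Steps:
R = 17 (R = -88 + 105 = 17)
m(v, A) = √(-13 - 3*A)
m(R, 66) + 30376 = √(-13 - 3*66) + 30376 = √(-13 - 198) + 30376 = √(-211) + 30376 = I*√211 + 30376 = 30376 + I*√211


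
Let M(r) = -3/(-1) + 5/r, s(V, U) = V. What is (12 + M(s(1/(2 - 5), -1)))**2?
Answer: 0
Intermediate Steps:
M(r) = 3 + 5/r (M(r) = -3*(-1) + 5/r = 3 + 5/r)
(12 + M(s(1/(2 - 5), -1)))**2 = (12 + (3 + 5/(1/(2 - 5))))**2 = (12 + (3 + 5/(1/(-3))))**2 = (12 + (3 + 5/(-1/3)))**2 = (12 + (3 + 5*(-3)))**2 = (12 + (3 - 15))**2 = (12 - 12)**2 = 0**2 = 0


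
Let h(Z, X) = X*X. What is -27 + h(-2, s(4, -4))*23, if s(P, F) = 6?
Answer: 801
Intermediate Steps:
h(Z, X) = X²
-27 + h(-2, s(4, -4))*23 = -27 + 6²*23 = -27 + 36*23 = -27 + 828 = 801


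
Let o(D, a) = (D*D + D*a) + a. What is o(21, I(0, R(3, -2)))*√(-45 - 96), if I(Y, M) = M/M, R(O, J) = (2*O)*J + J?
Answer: 463*I*√141 ≈ 5497.8*I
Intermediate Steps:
R(O, J) = J + 2*J*O (R(O, J) = 2*J*O + J = J + 2*J*O)
I(Y, M) = 1
o(D, a) = a + D² + D*a (o(D, a) = (D² + D*a) + a = a + D² + D*a)
o(21, I(0, R(3, -2)))*√(-45 - 96) = (1 + 21² + 21*1)*√(-45 - 96) = (1 + 441 + 21)*√(-141) = 463*(I*√141) = 463*I*√141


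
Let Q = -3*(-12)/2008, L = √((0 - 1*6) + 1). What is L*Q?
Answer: 9*I*√5/502 ≈ 0.040089*I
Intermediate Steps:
L = I*√5 (L = √((0 - 6) + 1) = √(-6 + 1) = √(-5) = I*√5 ≈ 2.2361*I)
Q = 9/502 (Q = 36*(1/2008) = 9/502 ≈ 0.017928)
L*Q = (I*√5)*(9/502) = 9*I*√5/502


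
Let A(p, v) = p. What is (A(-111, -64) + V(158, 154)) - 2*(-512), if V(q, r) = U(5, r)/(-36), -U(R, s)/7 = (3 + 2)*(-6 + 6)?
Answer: 913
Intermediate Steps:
U(R, s) = 0 (U(R, s) = -7*(3 + 2)*(-6 + 6) = -35*0 = -7*0 = 0)
V(q, r) = 0 (V(q, r) = 0/(-36) = 0*(-1/36) = 0)
(A(-111, -64) + V(158, 154)) - 2*(-512) = (-111 + 0) - 2*(-512) = -111 + 1024 = 913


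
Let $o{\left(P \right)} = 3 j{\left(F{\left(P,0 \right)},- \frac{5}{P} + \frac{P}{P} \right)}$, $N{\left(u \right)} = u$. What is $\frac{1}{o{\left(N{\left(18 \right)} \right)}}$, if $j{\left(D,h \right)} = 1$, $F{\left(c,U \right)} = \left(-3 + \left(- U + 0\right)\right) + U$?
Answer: $\frac{1}{3} \approx 0.33333$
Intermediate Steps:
$F{\left(c,U \right)} = -3$ ($F{\left(c,U \right)} = \left(-3 - U\right) + U = -3$)
$o{\left(P \right)} = 3$ ($o{\left(P \right)} = 3 \cdot 1 = 3$)
$\frac{1}{o{\left(N{\left(18 \right)} \right)}} = \frac{1}{3}$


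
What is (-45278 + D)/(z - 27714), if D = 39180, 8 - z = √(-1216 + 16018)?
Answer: 84475594/383803817 - 3049*√14802/383803817 ≈ 0.21913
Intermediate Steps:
z = 8 - √14802 (z = 8 - √(-1216 + 16018) = 8 - √14802 ≈ -113.66)
(-45278 + D)/(z - 27714) = (-45278 + 39180)/((8 - √14802) - 27714) = -6098/(-27706 - √14802)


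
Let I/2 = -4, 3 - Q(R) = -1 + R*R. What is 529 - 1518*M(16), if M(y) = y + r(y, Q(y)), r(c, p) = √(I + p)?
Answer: -23759 - 3036*I*√65 ≈ -23759.0 - 24477.0*I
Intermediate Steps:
Q(R) = 4 - R² (Q(R) = 3 - (-1 + R*R) = 3 - (-1 + R²) = 3 + (1 - R²) = 4 - R²)
I = -8 (I = 2*(-4) = -8)
r(c, p) = √(-8 + p)
M(y) = y + √(-4 - y²) (M(y) = y + √(-8 + (4 - y²)) = y + √(-4 - y²))
529 - 1518*M(16) = 529 - 1518*(16 + √(-4 - 1*16²)) = 529 - 1518*(16 + √(-4 - 1*256)) = 529 - 1518*(16 + √(-4 - 256)) = 529 - 1518*(16 + √(-260)) = 529 - 1518*(16 + 2*I*√65) = 529 + (-24288 - 3036*I*√65) = -23759 - 3036*I*√65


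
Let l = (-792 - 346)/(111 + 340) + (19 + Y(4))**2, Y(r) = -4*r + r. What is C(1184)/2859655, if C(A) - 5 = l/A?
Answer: 2690881/1527010015520 ≈ 1.7622e-6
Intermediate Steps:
Y(r) = -3*r
l = 20961/451 (l = (-792 - 346)/(111 + 340) + (19 - 3*4)**2 = -1138/451 + (19 - 12)**2 = -1138*1/451 + 7**2 = -1138/451 + 49 = 20961/451 ≈ 46.477)
C(A) = 5 + 20961/(451*A)
C(1184)/2859655 = (5 + (20961/451)/1184)/2859655 = (5 + (20961/451)*(1/1184))*(1/2859655) = (5 + 20961/533984)*(1/2859655) = (2690881/533984)*(1/2859655) = 2690881/1527010015520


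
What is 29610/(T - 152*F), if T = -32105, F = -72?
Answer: -4230/3023 ≈ -1.3993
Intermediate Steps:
29610/(T - 152*F) = 29610/(-32105 - 152*(-72)) = 29610/(-32105 - 1*(-10944)) = 29610/(-32105 + 10944) = 29610/(-21161) = 29610*(-1/21161) = -4230/3023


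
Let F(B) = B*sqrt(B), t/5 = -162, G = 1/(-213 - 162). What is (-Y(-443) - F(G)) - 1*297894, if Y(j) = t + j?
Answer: -296641 + I*sqrt(15)/28125 ≈ -2.9664e+5 + 0.00013771*I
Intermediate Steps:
G = -1/375 (G = 1/(-375) = -1/375 ≈ -0.0026667)
t = -810 (t = 5*(-162) = -810)
Y(j) = -810 + j
F(B) = B**(3/2)
(-Y(-443) - F(G)) - 1*297894 = (-(-810 - 443) - (-1/375)**(3/2)) - 1*297894 = (-1*(-1253) - (-1)*I*sqrt(15)/28125) - 297894 = (1253 + I*sqrt(15)/28125) - 297894 = -296641 + I*sqrt(15)/28125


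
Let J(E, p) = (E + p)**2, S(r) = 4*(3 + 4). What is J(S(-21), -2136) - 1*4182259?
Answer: 261405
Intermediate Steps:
S(r) = 28 (S(r) = 4*7 = 28)
J(S(-21), -2136) - 1*4182259 = (28 - 2136)**2 - 1*4182259 = (-2108)**2 - 4182259 = 4443664 - 4182259 = 261405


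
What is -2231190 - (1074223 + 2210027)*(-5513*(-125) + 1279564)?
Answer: -6465669079440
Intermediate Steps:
-2231190 - (1074223 + 2210027)*(-5513*(-125) + 1279564) = -2231190 - 3284250*(689125 + 1279564) = -2231190 - 3284250*1968689 = -2231190 - 1*6465666848250 = -2231190 - 6465666848250 = -6465669079440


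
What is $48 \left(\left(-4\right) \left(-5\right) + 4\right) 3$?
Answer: $3456$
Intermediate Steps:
$48 \left(\left(-4\right) \left(-5\right) + 4\right) 3 = 48 \left(20 + 4\right) 3 = 48 \cdot 24 \cdot 3 = 48 \cdot 72 = 3456$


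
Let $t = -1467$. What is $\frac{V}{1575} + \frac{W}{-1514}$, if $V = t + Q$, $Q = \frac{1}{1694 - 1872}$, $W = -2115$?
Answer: $\frac{49398493}{106112475} \approx 0.46553$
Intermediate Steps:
$Q = - \frac{1}{178}$ ($Q = \frac{1}{-178} = - \frac{1}{178} \approx -0.005618$)
$V = - \frac{261127}{178}$ ($V = -1467 - \frac{1}{178} = - \frac{261127}{178} \approx -1467.0$)
$\frac{V}{1575} + \frac{W}{-1514} = - \frac{261127}{178 \cdot 1575} - \frac{2115}{-1514} = \left(- \frac{261127}{178}\right) \frac{1}{1575} - - \frac{2115}{1514} = - \frac{261127}{280350} + \frac{2115}{1514} = \frac{49398493}{106112475}$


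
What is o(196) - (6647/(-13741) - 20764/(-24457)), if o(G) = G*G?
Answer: 12910097926547/336063637 ≈ 38416.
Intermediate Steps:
o(G) = G²
o(196) - (6647/(-13741) - 20764/(-24457)) = 196² - (6647/(-13741) - 20764/(-24457)) = 38416 - (6647*(-1/13741) - 20764*(-1/24457)) = 38416 - (-6647/13741 + 20764/24457) = 38416 - 1*122752445/336063637 = 38416 - 122752445/336063637 = 12910097926547/336063637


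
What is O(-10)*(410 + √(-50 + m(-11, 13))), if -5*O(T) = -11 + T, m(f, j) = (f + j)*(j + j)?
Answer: 1722 + 21*√2/5 ≈ 1727.9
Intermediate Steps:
m(f, j) = 2*j*(f + j) (m(f, j) = (f + j)*(2*j) = 2*j*(f + j))
O(T) = 11/5 - T/5 (O(T) = -(-11 + T)/5 = 11/5 - T/5)
O(-10)*(410 + √(-50 + m(-11, 13))) = (11/5 - ⅕*(-10))*(410 + √(-50 + 2*13*(-11 + 13))) = (11/5 + 2)*(410 + √(-50 + 2*13*2)) = 21*(410 + √(-50 + 52))/5 = 21*(410 + √2)/5 = 1722 + 21*√2/5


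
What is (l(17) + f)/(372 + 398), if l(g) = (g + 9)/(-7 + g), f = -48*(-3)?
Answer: 733/3850 ≈ 0.19039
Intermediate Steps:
f = 144
l(g) = (9 + g)/(-7 + g)
(l(17) + f)/(372 + 398) = ((9 + 17)/(-7 + 17) + 144)/(372 + 398) = (26/10 + 144)/770 = ((⅒)*26 + 144)*(1/770) = (13/5 + 144)*(1/770) = (733/5)*(1/770) = 733/3850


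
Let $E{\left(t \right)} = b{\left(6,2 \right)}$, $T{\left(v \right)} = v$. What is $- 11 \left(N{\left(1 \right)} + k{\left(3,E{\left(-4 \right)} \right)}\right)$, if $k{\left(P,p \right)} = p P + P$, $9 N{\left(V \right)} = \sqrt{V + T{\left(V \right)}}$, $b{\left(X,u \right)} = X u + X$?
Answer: $-627 - \frac{11 \sqrt{2}}{9} \approx -628.73$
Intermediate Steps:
$b{\left(X,u \right)} = X + X u$
$E{\left(t \right)} = 18$ ($E{\left(t \right)} = 6 \left(1 + 2\right) = 6 \cdot 3 = 18$)
$N{\left(V \right)} = \frac{\sqrt{2} \sqrt{V}}{9}$ ($N{\left(V \right)} = \frac{\sqrt{V + V}}{9} = \frac{\sqrt{2 V}}{9} = \frac{\sqrt{2} \sqrt{V}}{9}$)
$k{\left(P,p \right)} = P + P p$ ($k{\left(P,p \right)} = P p + P = P + P p$)
$- 11 \left(N{\left(1 \right)} + k{\left(3,E{\left(-4 \right)} \right)}\right) = - 11 \left(\frac{\sqrt{2} \sqrt{1}}{9} + 3 \left(1 + 18\right)\right) = - 11 \left(\frac{1}{9} \sqrt{2} \cdot 1 + 3 \cdot 19\right) = - 11 \left(\frac{\sqrt{2}}{9} + 57\right) = - 11 \left(57 + \frac{\sqrt{2}}{9}\right) = -627 - \frac{11 \sqrt{2}}{9}$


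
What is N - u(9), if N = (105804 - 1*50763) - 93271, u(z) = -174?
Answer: -38056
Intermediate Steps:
N = -38230 (N = (105804 - 50763) - 93271 = 55041 - 93271 = -38230)
N - u(9) = -38230 - 1*(-174) = -38230 + 174 = -38056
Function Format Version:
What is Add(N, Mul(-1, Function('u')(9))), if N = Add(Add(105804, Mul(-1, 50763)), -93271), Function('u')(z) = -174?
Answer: -38056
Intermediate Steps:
N = -38230 (N = Add(Add(105804, -50763), -93271) = Add(55041, -93271) = -38230)
Add(N, Mul(-1, Function('u')(9))) = Add(-38230, Mul(-1, -174)) = Add(-38230, 174) = -38056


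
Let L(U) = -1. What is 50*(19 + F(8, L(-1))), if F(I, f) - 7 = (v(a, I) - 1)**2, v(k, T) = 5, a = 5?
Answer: 2100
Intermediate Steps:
F(I, f) = 23 (F(I, f) = 7 + (5 - 1)**2 = 7 + 4**2 = 7 + 16 = 23)
50*(19 + F(8, L(-1))) = 50*(19 + 23) = 50*42 = 2100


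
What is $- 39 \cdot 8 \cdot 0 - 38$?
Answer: $-38$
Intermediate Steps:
$- 39 \cdot 8 \cdot 0 - 38 = \left(-39\right) 0 - 38 = 0 - 38 = -38$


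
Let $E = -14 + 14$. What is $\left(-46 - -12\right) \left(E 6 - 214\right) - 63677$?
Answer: $-56401$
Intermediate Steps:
$E = 0$
$\left(-46 - -12\right) \left(E 6 - 214\right) - 63677 = \left(-46 - -12\right) \left(0 \cdot 6 - 214\right) - 63677 = \left(-46 + 12\right) \left(0 - 214\right) - 63677 = \left(-34\right) \left(-214\right) - 63677 = 7276 - 63677 = -56401$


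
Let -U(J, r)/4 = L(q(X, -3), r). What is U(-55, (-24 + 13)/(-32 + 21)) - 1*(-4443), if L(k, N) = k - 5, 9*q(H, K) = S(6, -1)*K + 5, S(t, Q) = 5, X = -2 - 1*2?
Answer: 40207/9 ≈ 4467.4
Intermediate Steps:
X = -4 (X = -2 - 2 = -4)
q(H, K) = 5/9 + 5*K/9 (q(H, K) = (5*K + 5)/9 = (5 + 5*K)/9 = 5/9 + 5*K/9)
L(k, N) = -5 + k
U(J, r) = 220/9 (U(J, r) = -4*(-5 + (5/9 + (5/9)*(-3))) = -4*(-5 + (5/9 - 5/3)) = -4*(-5 - 10/9) = -4*(-55/9) = 220/9)
U(-55, (-24 + 13)/(-32 + 21)) - 1*(-4443) = 220/9 - 1*(-4443) = 220/9 + 4443 = 40207/9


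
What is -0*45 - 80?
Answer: -80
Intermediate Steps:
-0*45 - 80 = -285*0 - 80 = 0 - 80 = -80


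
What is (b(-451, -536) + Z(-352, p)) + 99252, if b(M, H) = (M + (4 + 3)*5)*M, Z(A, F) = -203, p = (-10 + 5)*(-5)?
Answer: 286665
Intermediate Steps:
p = 25 (p = -5*(-5) = 25)
b(M, H) = M*(35 + M) (b(M, H) = (M + 7*5)*M = (M + 35)*M = (35 + M)*M = M*(35 + M))
(b(-451, -536) + Z(-352, p)) + 99252 = (-451*(35 - 451) - 203) + 99252 = (-451*(-416) - 203) + 99252 = (187616 - 203) + 99252 = 187413 + 99252 = 286665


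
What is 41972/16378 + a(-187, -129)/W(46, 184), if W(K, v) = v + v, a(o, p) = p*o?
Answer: 205266095/3013552 ≈ 68.114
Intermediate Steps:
a(o, p) = o*p
W(K, v) = 2*v
41972/16378 + a(-187, -129)/W(46, 184) = 41972/16378 + (-187*(-129))/((2*184)) = 41972*(1/16378) + 24123/368 = 20986/8189 + 24123*(1/368) = 20986/8189 + 24123/368 = 205266095/3013552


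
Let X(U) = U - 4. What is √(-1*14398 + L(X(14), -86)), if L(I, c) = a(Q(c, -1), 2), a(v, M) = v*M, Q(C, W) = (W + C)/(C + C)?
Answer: I*√106480126/86 ≈ 119.99*I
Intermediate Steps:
Q(C, W) = (C + W)/(2*C) (Q(C, W) = (C + W)/((2*C)) = (C + W)*(1/(2*C)) = (C + W)/(2*C))
a(v, M) = M*v
X(U) = -4 + U
L(I, c) = (-1 + c)/c (L(I, c) = 2*((c - 1)/(2*c)) = 2*((-1 + c)/(2*c)) = (-1 + c)/c)
√(-1*14398 + L(X(14), -86)) = √(-1*14398 + (-1 - 86)/(-86)) = √(-14398 - 1/86*(-87)) = √(-14398 + 87/86) = √(-1238141/86) = I*√106480126/86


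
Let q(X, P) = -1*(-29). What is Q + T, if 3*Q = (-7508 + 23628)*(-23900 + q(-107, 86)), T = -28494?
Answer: -128295334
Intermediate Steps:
q(X, P) = 29
Q = -128266840 (Q = ((-7508 + 23628)*(-23900 + 29))/3 = (16120*(-23871))/3 = (⅓)*(-384800520) = -128266840)
Q + T = -128266840 - 28494 = -128295334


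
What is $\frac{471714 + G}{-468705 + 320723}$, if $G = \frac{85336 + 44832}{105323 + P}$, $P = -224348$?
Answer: $- \frac{28072814341}{8806778775} \approx -3.1876$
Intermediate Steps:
$G = - \frac{130168}{119025}$ ($G = \frac{85336 + 44832}{105323 - 224348} = \frac{130168}{-119025} = 130168 \left(- \frac{1}{119025}\right) = - \frac{130168}{119025} \approx -1.0936$)
$\frac{471714 + G}{-468705 + 320723} = \frac{471714 - \frac{130168}{119025}}{-468705 + 320723} = \frac{56145628682}{119025 \left(-147982\right)} = \frac{56145628682}{119025} \left(- \frac{1}{147982}\right) = - \frac{28072814341}{8806778775}$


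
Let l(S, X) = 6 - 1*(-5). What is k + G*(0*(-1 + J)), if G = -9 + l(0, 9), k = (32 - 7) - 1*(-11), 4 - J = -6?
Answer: 36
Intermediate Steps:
J = 10 (J = 4 - 1*(-6) = 4 + 6 = 10)
l(S, X) = 11 (l(S, X) = 6 + 5 = 11)
k = 36 (k = 25 + 11 = 36)
G = 2 (G = -9 + 11 = 2)
k + G*(0*(-1 + J)) = 36 + 2*(0*(-1 + 10)) = 36 + 2*(0*9) = 36 + 2*0 = 36 + 0 = 36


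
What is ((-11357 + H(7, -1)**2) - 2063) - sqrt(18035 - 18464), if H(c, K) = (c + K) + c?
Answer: -13251 - I*sqrt(429) ≈ -13251.0 - 20.712*I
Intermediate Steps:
H(c, K) = K + 2*c (H(c, K) = (K + c) + c = K + 2*c)
((-11357 + H(7, -1)**2) - 2063) - sqrt(18035 - 18464) = ((-11357 + (-1 + 2*7)**2) - 2063) - sqrt(18035 - 18464) = ((-11357 + (-1 + 14)**2) - 2063) - sqrt(-429) = ((-11357 + 13**2) - 2063) - I*sqrt(429) = ((-11357 + 169) - 2063) - I*sqrt(429) = (-11188 - 2063) - I*sqrt(429) = -13251 - I*sqrt(429)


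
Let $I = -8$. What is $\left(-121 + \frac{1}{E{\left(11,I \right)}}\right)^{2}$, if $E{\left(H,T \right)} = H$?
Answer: $\frac{1768900}{121} \approx 14619.0$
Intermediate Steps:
$\left(-121 + \frac{1}{E{\left(11,I \right)}}\right)^{2} = \left(-121 + \frac{1}{11}\right)^{2} = \left(- \frac{1330}{11}\right)^{2} = \frac{1768900}{121}$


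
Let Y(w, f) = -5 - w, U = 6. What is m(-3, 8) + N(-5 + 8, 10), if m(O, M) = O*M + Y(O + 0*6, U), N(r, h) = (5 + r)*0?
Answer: -26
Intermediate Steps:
N(r, h) = 0
m(O, M) = -5 - O + M*O (m(O, M) = O*M + (-5 - (O + 0*6)) = M*O + (-5 - (O + 0)) = M*O + (-5 - O) = -5 - O + M*O)
m(-3, 8) + N(-5 + 8, 10) = (-5 - 1*(-3) + 8*(-3)) + 0 = (-5 + 3 - 24) + 0 = -26 + 0 = -26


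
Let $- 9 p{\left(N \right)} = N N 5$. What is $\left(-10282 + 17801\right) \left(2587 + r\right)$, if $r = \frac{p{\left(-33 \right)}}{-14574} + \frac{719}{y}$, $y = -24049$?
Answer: $\frac{6817642920268619}{350490126} \approx 1.9452 \cdot 10^{7}$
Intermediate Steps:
$p{\left(N \right)} = - \frac{5 N^{2}}{9}$ ($p{\left(N \right)} = - \frac{N N 5}{9} = - \frac{N^{2} \cdot 5}{9} = - \frac{5 N^{2}}{9}$)
$r = \frac{4070939}{350490126}$ ($r = \frac{\left(- \frac{5}{9}\right) \left(-33\right)^{2}}{-14574} + \frac{719}{-24049} = \left(- \frac{5}{9}\right) 1089 \left(- \frac{1}{14574}\right) + 719 \left(- \frac{1}{24049}\right) = \left(-605\right) \left(- \frac{1}{14574}\right) - \frac{719}{24049} = \frac{605}{14574} - \frac{719}{24049} = \frac{4070939}{350490126} \approx 0.011615$)
$\left(-10282 + 17801\right) \left(2587 + r\right) = \left(-10282 + 17801\right) \left(2587 + \frac{4070939}{350490126}\right) = 7519 \cdot \frac{906722026901}{350490126} = \frac{6817642920268619}{350490126}$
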